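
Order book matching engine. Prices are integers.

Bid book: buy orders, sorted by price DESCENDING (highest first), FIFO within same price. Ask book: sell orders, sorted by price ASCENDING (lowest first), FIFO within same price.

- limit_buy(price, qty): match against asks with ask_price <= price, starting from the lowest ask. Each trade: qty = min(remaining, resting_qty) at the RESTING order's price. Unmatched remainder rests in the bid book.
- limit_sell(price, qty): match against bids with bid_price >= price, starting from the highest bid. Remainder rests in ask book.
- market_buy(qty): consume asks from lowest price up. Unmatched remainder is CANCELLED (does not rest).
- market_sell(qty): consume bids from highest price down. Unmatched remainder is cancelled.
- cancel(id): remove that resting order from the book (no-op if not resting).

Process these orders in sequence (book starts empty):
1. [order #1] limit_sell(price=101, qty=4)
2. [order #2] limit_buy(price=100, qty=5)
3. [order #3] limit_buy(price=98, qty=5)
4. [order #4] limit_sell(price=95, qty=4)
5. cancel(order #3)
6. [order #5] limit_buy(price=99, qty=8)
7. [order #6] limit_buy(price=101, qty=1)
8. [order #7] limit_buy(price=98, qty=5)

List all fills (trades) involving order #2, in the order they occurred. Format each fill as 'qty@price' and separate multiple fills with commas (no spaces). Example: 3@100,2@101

After op 1 [order #1] limit_sell(price=101, qty=4): fills=none; bids=[-] asks=[#1:4@101]
After op 2 [order #2] limit_buy(price=100, qty=5): fills=none; bids=[#2:5@100] asks=[#1:4@101]
After op 3 [order #3] limit_buy(price=98, qty=5): fills=none; bids=[#2:5@100 #3:5@98] asks=[#1:4@101]
After op 4 [order #4] limit_sell(price=95, qty=4): fills=#2x#4:4@100; bids=[#2:1@100 #3:5@98] asks=[#1:4@101]
After op 5 cancel(order #3): fills=none; bids=[#2:1@100] asks=[#1:4@101]
After op 6 [order #5] limit_buy(price=99, qty=8): fills=none; bids=[#2:1@100 #5:8@99] asks=[#1:4@101]
After op 7 [order #6] limit_buy(price=101, qty=1): fills=#6x#1:1@101; bids=[#2:1@100 #5:8@99] asks=[#1:3@101]
After op 8 [order #7] limit_buy(price=98, qty=5): fills=none; bids=[#2:1@100 #5:8@99 #7:5@98] asks=[#1:3@101]

Answer: 4@100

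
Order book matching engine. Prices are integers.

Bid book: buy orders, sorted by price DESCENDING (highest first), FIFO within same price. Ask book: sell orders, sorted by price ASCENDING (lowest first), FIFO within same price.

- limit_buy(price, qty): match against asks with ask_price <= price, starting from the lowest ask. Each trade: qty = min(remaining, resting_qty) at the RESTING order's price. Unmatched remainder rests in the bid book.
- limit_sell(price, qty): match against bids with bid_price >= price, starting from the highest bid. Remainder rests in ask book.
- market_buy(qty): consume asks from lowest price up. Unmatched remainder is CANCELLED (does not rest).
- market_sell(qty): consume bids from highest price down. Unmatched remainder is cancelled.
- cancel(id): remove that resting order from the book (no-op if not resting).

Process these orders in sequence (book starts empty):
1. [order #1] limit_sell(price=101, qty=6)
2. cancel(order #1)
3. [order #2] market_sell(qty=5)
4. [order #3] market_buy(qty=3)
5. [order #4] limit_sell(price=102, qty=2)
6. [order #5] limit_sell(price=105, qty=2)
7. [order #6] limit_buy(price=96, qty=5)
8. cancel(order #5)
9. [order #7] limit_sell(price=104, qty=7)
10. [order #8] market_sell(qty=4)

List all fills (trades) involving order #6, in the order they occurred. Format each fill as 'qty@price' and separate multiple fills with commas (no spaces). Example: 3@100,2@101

Answer: 4@96

Derivation:
After op 1 [order #1] limit_sell(price=101, qty=6): fills=none; bids=[-] asks=[#1:6@101]
After op 2 cancel(order #1): fills=none; bids=[-] asks=[-]
After op 3 [order #2] market_sell(qty=5): fills=none; bids=[-] asks=[-]
After op 4 [order #3] market_buy(qty=3): fills=none; bids=[-] asks=[-]
After op 5 [order #4] limit_sell(price=102, qty=2): fills=none; bids=[-] asks=[#4:2@102]
After op 6 [order #5] limit_sell(price=105, qty=2): fills=none; bids=[-] asks=[#4:2@102 #5:2@105]
After op 7 [order #6] limit_buy(price=96, qty=5): fills=none; bids=[#6:5@96] asks=[#4:2@102 #5:2@105]
After op 8 cancel(order #5): fills=none; bids=[#6:5@96] asks=[#4:2@102]
After op 9 [order #7] limit_sell(price=104, qty=7): fills=none; bids=[#6:5@96] asks=[#4:2@102 #7:7@104]
After op 10 [order #8] market_sell(qty=4): fills=#6x#8:4@96; bids=[#6:1@96] asks=[#4:2@102 #7:7@104]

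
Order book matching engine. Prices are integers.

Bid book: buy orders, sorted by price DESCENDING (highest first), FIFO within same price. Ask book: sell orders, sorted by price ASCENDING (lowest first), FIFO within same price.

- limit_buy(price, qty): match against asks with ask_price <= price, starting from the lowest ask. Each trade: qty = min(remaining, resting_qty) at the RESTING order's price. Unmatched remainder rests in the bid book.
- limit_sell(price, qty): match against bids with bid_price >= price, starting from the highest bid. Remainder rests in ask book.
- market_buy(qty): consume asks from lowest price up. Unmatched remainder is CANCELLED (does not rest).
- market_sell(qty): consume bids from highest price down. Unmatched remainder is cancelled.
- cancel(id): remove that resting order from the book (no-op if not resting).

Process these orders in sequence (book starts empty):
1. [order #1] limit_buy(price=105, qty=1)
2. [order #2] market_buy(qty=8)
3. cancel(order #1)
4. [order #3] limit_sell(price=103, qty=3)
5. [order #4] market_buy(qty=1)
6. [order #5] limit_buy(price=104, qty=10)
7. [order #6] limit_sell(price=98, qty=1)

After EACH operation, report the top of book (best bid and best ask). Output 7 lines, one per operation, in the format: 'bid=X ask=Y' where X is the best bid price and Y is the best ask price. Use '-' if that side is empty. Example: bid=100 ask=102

Answer: bid=105 ask=-
bid=105 ask=-
bid=- ask=-
bid=- ask=103
bid=- ask=103
bid=104 ask=-
bid=104 ask=-

Derivation:
After op 1 [order #1] limit_buy(price=105, qty=1): fills=none; bids=[#1:1@105] asks=[-]
After op 2 [order #2] market_buy(qty=8): fills=none; bids=[#1:1@105] asks=[-]
After op 3 cancel(order #1): fills=none; bids=[-] asks=[-]
After op 4 [order #3] limit_sell(price=103, qty=3): fills=none; bids=[-] asks=[#3:3@103]
After op 5 [order #4] market_buy(qty=1): fills=#4x#3:1@103; bids=[-] asks=[#3:2@103]
After op 6 [order #5] limit_buy(price=104, qty=10): fills=#5x#3:2@103; bids=[#5:8@104] asks=[-]
After op 7 [order #6] limit_sell(price=98, qty=1): fills=#5x#6:1@104; bids=[#5:7@104] asks=[-]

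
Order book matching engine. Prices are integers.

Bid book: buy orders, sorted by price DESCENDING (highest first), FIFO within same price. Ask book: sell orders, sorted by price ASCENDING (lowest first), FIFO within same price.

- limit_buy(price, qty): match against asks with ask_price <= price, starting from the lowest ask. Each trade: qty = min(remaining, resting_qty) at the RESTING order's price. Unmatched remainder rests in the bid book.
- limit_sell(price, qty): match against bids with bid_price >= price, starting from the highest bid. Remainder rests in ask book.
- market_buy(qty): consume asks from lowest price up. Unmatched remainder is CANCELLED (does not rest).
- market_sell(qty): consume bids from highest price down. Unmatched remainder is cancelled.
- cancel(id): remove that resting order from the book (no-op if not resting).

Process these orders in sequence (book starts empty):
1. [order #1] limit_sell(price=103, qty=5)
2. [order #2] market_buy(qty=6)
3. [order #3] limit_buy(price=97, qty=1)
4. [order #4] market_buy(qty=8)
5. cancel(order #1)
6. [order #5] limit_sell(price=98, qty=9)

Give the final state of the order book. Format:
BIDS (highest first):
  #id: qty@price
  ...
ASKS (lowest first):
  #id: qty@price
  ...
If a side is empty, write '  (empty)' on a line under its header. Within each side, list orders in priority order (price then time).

After op 1 [order #1] limit_sell(price=103, qty=5): fills=none; bids=[-] asks=[#1:5@103]
After op 2 [order #2] market_buy(qty=6): fills=#2x#1:5@103; bids=[-] asks=[-]
After op 3 [order #3] limit_buy(price=97, qty=1): fills=none; bids=[#3:1@97] asks=[-]
After op 4 [order #4] market_buy(qty=8): fills=none; bids=[#3:1@97] asks=[-]
After op 5 cancel(order #1): fills=none; bids=[#3:1@97] asks=[-]
After op 6 [order #5] limit_sell(price=98, qty=9): fills=none; bids=[#3:1@97] asks=[#5:9@98]

Answer: BIDS (highest first):
  #3: 1@97
ASKS (lowest first):
  #5: 9@98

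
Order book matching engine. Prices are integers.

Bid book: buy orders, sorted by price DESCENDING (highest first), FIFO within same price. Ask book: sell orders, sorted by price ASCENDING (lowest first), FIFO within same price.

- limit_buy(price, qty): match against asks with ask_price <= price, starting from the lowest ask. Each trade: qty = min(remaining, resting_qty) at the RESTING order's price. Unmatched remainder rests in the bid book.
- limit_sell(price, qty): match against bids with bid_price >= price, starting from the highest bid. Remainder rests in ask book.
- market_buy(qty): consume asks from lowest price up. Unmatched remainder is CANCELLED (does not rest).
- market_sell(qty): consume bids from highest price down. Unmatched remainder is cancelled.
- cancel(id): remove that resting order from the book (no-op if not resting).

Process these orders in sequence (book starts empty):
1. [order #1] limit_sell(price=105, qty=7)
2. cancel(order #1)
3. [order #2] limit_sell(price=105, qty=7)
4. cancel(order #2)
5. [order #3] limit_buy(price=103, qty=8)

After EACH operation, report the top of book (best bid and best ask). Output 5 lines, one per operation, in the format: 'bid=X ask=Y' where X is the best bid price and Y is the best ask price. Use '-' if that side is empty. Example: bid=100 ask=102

After op 1 [order #1] limit_sell(price=105, qty=7): fills=none; bids=[-] asks=[#1:7@105]
After op 2 cancel(order #1): fills=none; bids=[-] asks=[-]
After op 3 [order #2] limit_sell(price=105, qty=7): fills=none; bids=[-] asks=[#2:7@105]
After op 4 cancel(order #2): fills=none; bids=[-] asks=[-]
After op 5 [order #3] limit_buy(price=103, qty=8): fills=none; bids=[#3:8@103] asks=[-]

Answer: bid=- ask=105
bid=- ask=-
bid=- ask=105
bid=- ask=-
bid=103 ask=-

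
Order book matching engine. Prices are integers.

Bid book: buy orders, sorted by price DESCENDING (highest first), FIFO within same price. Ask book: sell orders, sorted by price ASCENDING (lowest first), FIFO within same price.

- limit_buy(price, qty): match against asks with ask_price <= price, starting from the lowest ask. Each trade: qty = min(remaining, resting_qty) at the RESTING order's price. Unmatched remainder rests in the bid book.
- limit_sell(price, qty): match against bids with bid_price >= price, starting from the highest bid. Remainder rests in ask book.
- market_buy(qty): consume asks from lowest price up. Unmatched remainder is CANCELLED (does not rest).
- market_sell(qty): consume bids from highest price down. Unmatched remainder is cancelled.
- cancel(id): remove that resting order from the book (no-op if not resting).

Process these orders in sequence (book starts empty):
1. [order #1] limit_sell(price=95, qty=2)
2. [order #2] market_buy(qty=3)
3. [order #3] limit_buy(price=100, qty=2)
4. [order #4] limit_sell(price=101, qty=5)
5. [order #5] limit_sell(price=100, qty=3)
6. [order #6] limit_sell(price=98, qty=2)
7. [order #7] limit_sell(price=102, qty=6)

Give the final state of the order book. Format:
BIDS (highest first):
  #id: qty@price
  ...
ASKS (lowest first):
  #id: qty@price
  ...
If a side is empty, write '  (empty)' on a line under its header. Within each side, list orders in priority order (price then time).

Answer: BIDS (highest first):
  (empty)
ASKS (lowest first):
  #6: 2@98
  #5: 1@100
  #4: 5@101
  #7: 6@102

Derivation:
After op 1 [order #1] limit_sell(price=95, qty=2): fills=none; bids=[-] asks=[#1:2@95]
After op 2 [order #2] market_buy(qty=3): fills=#2x#1:2@95; bids=[-] asks=[-]
After op 3 [order #3] limit_buy(price=100, qty=2): fills=none; bids=[#3:2@100] asks=[-]
After op 4 [order #4] limit_sell(price=101, qty=5): fills=none; bids=[#3:2@100] asks=[#4:5@101]
After op 5 [order #5] limit_sell(price=100, qty=3): fills=#3x#5:2@100; bids=[-] asks=[#5:1@100 #4:5@101]
After op 6 [order #6] limit_sell(price=98, qty=2): fills=none; bids=[-] asks=[#6:2@98 #5:1@100 #4:5@101]
After op 7 [order #7] limit_sell(price=102, qty=6): fills=none; bids=[-] asks=[#6:2@98 #5:1@100 #4:5@101 #7:6@102]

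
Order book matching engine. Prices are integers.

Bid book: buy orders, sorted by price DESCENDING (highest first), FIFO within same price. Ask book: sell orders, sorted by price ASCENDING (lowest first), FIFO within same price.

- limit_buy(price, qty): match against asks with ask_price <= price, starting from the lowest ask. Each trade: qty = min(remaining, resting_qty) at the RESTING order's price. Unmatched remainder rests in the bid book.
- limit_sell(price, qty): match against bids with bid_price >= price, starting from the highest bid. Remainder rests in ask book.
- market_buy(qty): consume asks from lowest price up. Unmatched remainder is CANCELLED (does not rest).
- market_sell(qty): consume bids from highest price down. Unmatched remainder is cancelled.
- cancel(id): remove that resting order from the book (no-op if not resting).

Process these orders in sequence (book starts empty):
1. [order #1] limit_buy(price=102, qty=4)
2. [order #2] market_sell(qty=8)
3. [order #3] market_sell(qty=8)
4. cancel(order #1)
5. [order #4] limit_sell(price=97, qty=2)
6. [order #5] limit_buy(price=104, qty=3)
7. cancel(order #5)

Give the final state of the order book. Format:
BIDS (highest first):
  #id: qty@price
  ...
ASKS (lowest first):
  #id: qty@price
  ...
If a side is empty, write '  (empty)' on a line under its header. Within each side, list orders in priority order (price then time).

Answer: BIDS (highest first):
  (empty)
ASKS (lowest first):
  (empty)

Derivation:
After op 1 [order #1] limit_buy(price=102, qty=4): fills=none; bids=[#1:4@102] asks=[-]
After op 2 [order #2] market_sell(qty=8): fills=#1x#2:4@102; bids=[-] asks=[-]
After op 3 [order #3] market_sell(qty=8): fills=none; bids=[-] asks=[-]
After op 4 cancel(order #1): fills=none; bids=[-] asks=[-]
After op 5 [order #4] limit_sell(price=97, qty=2): fills=none; bids=[-] asks=[#4:2@97]
After op 6 [order #5] limit_buy(price=104, qty=3): fills=#5x#4:2@97; bids=[#5:1@104] asks=[-]
After op 7 cancel(order #5): fills=none; bids=[-] asks=[-]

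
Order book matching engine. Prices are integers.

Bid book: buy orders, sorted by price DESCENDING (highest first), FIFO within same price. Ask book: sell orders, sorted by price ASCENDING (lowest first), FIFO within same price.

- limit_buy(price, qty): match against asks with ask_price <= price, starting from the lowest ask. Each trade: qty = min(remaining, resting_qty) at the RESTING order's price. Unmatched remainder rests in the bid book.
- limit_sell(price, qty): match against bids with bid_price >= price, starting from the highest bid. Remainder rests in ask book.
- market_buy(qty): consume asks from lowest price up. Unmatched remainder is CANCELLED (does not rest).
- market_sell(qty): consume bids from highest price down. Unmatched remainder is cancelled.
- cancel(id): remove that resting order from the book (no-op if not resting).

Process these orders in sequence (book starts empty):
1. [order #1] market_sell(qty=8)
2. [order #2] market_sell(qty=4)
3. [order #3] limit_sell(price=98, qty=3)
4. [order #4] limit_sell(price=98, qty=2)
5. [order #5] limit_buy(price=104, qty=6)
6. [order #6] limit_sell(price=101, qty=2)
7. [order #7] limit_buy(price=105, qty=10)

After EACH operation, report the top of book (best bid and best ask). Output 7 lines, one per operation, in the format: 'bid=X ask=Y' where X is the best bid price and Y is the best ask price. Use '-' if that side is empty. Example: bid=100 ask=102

Answer: bid=- ask=-
bid=- ask=-
bid=- ask=98
bid=- ask=98
bid=104 ask=-
bid=- ask=101
bid=105 ask=-

Derivation:
After op 1 [order #1] market_sell(qty=8): fills=none; bids=[-] asks=[-]
After op 2 [order #2] market_sell(qty=4): fills=none; bids=[-] asks=[-]
After op 3 [order #3] limit_sell(price=98, qty=3): fills=none; bids=[-] asks=[#3:3@98]
After op 4 [order #4] limit_sell(price=98, qty=2): fills=none; bids=[-] asks=[#3:3@98 #4:2@98]
After op 5 [order #5] limit_buy(price=104, qty=6): fills=#5x#3:3@98 #5x#4:2@98; bids=[#5:1@104] asks=[-]
After op 6 [order #6] limit_sell(price=101, qty=2): fills=#5x#6:1@104; bids=[-] asks=[#6:1@101]
After op 7 [order #7] limit_buy(price=105, qty=10): fills=#7x#6:1@101; bids=[#7:9@105] asks=[-]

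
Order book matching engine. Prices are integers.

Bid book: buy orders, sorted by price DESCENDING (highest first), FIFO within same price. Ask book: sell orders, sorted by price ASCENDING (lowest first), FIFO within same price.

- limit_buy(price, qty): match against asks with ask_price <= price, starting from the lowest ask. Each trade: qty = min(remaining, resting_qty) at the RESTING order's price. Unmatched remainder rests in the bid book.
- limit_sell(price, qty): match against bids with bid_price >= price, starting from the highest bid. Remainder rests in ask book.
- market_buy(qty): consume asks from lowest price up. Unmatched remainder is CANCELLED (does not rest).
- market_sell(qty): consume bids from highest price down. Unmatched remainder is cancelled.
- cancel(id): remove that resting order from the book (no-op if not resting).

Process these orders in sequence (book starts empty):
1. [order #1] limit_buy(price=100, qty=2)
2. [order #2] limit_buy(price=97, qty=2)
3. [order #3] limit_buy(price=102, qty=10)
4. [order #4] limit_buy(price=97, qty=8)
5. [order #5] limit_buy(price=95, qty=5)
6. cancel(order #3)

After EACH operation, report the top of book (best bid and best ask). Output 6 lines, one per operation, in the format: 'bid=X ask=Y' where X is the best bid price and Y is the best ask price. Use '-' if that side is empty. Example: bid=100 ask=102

After op 1 [order #1] limit_buy(price=100, qty=2): fills=none; bids=[#1:2@100] asks=[-]
After op 2 [order #2] limit_buy(price=97, qty=2): fills=none; bids=[#1:2@100 #2:2@97] asks=[-]
After op 3 [order #3] limit_buy(price=102, qty=10): fills=none; bids=[#3:10@102 #1:2@100 #2:2@97] asks=[-]
After op 4 [order #4] limit_buy(price=97, qty=8): fills=none; bids=[#3:10@102 #1:2@100 #2:2@97 #4:8@97] asks=[-]
After op 5 [order #5] limit_buy(price=95, qty=5): fills=none; bids=[#3:10@102 #1:2@100 #2:2@97 #4:8@97 #5:5@95] asks=[-]
After op 6 cancel(order #3): fills=none; bids=[#1:2@100 #2:2@97 #4:8@97 #5:5@95] asks=[-]

Answer: bid=100 ask=-
bid=100 ask=-
bid=102 ask=-
bid=102 ask=-
bid=102 ask=-
bid=100 ask=-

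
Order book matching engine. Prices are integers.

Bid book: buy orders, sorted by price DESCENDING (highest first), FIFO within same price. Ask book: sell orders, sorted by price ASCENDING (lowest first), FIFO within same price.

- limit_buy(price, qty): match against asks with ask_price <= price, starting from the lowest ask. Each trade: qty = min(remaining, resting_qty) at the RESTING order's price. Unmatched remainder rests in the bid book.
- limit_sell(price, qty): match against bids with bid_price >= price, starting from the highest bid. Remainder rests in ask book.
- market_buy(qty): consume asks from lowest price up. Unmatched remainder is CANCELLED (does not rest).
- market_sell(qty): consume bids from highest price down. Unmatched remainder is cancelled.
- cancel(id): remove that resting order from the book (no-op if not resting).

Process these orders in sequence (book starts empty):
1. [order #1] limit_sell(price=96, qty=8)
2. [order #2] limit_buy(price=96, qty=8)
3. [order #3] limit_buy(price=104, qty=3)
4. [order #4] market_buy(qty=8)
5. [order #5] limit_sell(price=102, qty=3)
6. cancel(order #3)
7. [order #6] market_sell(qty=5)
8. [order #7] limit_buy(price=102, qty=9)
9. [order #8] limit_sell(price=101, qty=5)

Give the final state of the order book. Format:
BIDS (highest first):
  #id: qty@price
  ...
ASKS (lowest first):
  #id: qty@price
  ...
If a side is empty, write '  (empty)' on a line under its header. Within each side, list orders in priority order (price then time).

After op 1 [order #1] limit_sell(price=96, qty=8): fills=none; bids=[-] asks=[#1:8@96]
After op 2 [order #2] limit_buy(price=96, qty=8): fills=#2x#1:8@96; bids=[-] asks=[-]
After op 3 [order #3] limit_buy(price=104, qty=3): fills=none; bids=[#3:3@104] asks=[-]
After op 4 [order #4] market_buy(qty=8): fills=none; bids=[#3:3@104] asks=[-]
After op 5 [order #5] limit_sell(price=102, qty=3): fills=#3x#5:3@104; bids=[-] asks=[-]
After op 6 cancel(order #3): fills=none; bids=[-] asks=[-]
After op 7 [order #6] market_sell(qty=5): fills=none; bids=[-] asks=[-]
After op 8 [order #7] limit_buy(price=102, qty=9): fills=none; bids=[#7:9@102] asks=[-]
After op 9 [order #8] limit_sell(price=101, qty=5): fills=#7x#8:5@102; bids=[#7:4@102] asks=[-]

Answer: BIDS (highest first):
  #7: 4@102
ASKS (lowest first):
  (empty)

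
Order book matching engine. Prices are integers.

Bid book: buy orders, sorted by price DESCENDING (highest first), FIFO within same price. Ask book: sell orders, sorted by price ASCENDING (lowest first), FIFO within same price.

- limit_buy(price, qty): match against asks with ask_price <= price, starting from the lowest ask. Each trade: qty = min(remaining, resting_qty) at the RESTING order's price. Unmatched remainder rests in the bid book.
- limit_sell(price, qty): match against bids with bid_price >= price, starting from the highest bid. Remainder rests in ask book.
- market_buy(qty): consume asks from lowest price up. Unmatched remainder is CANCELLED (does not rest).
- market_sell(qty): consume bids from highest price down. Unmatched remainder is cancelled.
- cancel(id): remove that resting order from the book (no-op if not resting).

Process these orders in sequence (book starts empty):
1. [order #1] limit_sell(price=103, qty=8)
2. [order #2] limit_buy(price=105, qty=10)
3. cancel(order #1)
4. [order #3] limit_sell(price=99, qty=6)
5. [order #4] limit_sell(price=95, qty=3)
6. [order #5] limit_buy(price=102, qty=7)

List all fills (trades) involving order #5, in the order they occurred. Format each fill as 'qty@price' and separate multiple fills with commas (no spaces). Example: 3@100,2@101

Answer: 3@95,4@99

Derivation:
After op 1 [order #1] limit_sell(price=103, qty=8): fills=none; bids=[-] asks=[#1:8@103]
After op 2 [order #2] limit_buy(price=105, qty=10): fills=#2x#1:8@103; bids=[#2:2@105] asks=[-]
After op 3 cancel(order #1): fills=none; bids=[#2:2@105] asks=[-]
After op 4 [order #3] limit_sell(price=99, qty=6): fills=#2x#3:2@105; bids=[-] asks=[#3:4@99]
After op 5 [order #4] limit_sell(price=95, qty=3): fills=none; bids=[-] asks=[#4:3@95 #3:4@99]
After op 6 [order #5] limit_buy(price=102, qty=7): fills=#5x#4:3@95 #5x#3:4@99; bids=[-] asks=[-]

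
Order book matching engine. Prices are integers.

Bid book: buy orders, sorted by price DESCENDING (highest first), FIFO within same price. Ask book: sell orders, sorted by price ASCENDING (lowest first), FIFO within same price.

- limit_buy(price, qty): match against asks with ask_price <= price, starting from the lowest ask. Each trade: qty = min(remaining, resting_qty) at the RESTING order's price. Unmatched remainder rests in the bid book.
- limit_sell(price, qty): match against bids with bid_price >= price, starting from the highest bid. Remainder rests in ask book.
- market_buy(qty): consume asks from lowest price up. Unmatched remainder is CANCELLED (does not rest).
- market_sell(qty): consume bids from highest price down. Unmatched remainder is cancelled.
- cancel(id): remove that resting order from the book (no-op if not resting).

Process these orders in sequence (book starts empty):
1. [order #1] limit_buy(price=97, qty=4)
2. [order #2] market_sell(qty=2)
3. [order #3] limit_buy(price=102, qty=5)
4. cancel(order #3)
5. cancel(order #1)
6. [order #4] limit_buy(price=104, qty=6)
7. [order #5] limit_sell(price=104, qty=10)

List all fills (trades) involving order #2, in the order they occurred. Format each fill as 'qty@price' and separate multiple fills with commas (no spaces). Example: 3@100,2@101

Answer: 2@97

Derivation:
After op 1 [order #1] limit_buy(price=97, qty=4): fills=none; bids=[#1:4@97] asks=[-]
After op 2 [order #2] market_sell(qty=2): fills=#1x#2:2@97; bids=[#1:2@97] asks=[-]
After op 3 [order #3] limit_buy(price=102, qty=5): fills=none; bids=[#3:5@102 #1:2@97] asks=[-]
After op 4 cancel(order #3): fills=none; bids=[#1:2@97] asks=[-]
After op 5 cancel(order #1): fills=none; bids=[-] asks=[-]
After op 6 [order #4] limit_buy(price=104, qty=6): fills=none; bids=[#4:6@104] asks=[-]
After op 7 [order #5] limit_sell(price=104, qty=10): fills=#4x#5:6@104; bids=[-] asks=[#5:4@104]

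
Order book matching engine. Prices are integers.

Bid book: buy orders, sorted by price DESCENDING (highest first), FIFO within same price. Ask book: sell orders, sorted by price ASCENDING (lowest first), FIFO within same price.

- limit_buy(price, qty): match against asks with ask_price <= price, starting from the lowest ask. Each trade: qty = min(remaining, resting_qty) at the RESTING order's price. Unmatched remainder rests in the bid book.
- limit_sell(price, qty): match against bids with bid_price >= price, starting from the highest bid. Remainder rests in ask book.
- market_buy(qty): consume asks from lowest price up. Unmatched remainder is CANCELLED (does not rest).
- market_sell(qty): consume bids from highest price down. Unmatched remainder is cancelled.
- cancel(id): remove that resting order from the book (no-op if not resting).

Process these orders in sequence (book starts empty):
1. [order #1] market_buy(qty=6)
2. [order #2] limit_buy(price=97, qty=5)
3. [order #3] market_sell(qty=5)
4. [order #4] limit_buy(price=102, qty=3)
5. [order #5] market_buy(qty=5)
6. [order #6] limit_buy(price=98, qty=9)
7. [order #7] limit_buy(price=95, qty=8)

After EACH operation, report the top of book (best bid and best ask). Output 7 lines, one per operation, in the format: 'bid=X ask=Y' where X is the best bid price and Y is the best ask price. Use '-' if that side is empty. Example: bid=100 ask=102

Answer: bid=- ask=-
bid=97 ask=-
bid=- ask=-
bid=102 ask=-
bid=102 ask=-
bid=102 ask=-
bid=102 ask=-

Derivation:
After op 1 [order #1] market_buy(qty=6): fills=none; bids=[-] asks=[-]
After op 2 [order #2] limit_buy(price=97, qty=5): fills=none; bids=[#2:5@97] asks=[-]
After op 3 [order #3] market_sell(qty=5): fills=#2x#3:5@97; bids=[-] asks=[-]
After op 4 [order #4] limit_buy(price=102, qty=3): fills=none; bids=[#4:3@102] asks=[-]
After op 5 [order #5] market_buy(qty=5): fills=none; bids=[#4:3@102] asks=[-]
After op 6 [order #6] limit_buy(price=98, qty=9): fills=none; bids=[#4:3@102 #6:9@98] asks=[-]
After op 7 [order #7] limit_buy(price=95, qty=8): fills=none; bids=[#4:3@102 #6:9@98 #7:8@95] asks=[-]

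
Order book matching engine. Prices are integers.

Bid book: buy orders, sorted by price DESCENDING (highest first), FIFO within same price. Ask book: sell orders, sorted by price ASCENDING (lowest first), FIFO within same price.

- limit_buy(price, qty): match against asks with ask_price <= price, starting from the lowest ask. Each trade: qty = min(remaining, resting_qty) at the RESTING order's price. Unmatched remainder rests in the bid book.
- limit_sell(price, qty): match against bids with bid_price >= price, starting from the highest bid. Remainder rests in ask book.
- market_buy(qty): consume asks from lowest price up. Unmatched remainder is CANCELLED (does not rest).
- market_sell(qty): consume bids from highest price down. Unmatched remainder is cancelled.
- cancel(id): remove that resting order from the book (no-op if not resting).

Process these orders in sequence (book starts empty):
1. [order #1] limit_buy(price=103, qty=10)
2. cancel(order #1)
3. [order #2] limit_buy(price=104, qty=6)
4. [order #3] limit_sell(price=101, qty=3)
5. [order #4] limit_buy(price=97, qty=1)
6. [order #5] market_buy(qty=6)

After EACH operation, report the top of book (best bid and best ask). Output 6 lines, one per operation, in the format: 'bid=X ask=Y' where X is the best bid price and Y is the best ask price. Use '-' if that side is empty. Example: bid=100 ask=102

After op 1 [order #1] limit_buy(price=103, qty=10): fills=none; bids=[#1:10@103] asks=[-]
After op 2 cancel(order #1): fills=none; bids=[-] asks=[-]
After op 3 [order #2] limit_buy(price=104, qty=6): fills=none; bids=[#2:6@104] asks=[-]
After op 4 [order #3] limit_sell(price=101, qty=3): fills=#2x#3:3@104; bids=[#2:3@104] asks=[-]
After op 5 [order #4] limit_buy(price=97, qty=1): fills=none; bids=[#2:3@104 #4:1@97] asks=[-]
After op 6 [order #5] market_buy(qty=6): fills=none; bids=[#2:3@104 #4:1@97] asks=[-]

Answer: bid=103 ask=-
bid=- ask=-
bid=104 ask=-
bid=104 ask=-
bid=104 ask=-
bid=104 ask=-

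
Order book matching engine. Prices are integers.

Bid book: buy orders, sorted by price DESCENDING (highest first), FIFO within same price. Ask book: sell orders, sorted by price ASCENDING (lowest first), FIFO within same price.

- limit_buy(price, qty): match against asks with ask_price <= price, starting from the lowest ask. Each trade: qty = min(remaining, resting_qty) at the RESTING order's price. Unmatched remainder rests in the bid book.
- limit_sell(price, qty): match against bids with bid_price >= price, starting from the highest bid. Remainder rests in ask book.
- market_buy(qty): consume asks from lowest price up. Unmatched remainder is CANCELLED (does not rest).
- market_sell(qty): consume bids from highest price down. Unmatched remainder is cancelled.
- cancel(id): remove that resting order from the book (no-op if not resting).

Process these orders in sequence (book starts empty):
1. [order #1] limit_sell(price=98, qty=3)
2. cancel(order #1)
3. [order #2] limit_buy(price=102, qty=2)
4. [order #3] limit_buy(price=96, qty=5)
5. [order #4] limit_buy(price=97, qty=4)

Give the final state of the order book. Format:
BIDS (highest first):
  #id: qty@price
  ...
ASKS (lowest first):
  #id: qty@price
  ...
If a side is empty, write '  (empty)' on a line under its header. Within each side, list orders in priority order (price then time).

After op 1 [order #1] limit_sell(price=98, qty=3): fills=none; bids=[-] asks=[#1:3@98]
After op 2 cancel(order #1): fills=none; bids=[-] asks=[-]
After op 3 [order #2] limit_buy(price=102, qty=2): fills=none; bids=[#2:2@102] asks=[-]
After op 4 [order #3] limit_buy(price=96, qty=5): fills=none; bids=[#2:2@102 #3:5@96] asks=[-]
After op 5 [order #4] limit_buy(price=97, qty=4): fills=none; bids=[#2:2@102 #4:4@97 #3:5@96] asks=[-]

Answer: BIDS (highest first):
  #2: 2@102
  #4: 4@97
  #3: 5@96
ASKS (lowest first):
  (empty)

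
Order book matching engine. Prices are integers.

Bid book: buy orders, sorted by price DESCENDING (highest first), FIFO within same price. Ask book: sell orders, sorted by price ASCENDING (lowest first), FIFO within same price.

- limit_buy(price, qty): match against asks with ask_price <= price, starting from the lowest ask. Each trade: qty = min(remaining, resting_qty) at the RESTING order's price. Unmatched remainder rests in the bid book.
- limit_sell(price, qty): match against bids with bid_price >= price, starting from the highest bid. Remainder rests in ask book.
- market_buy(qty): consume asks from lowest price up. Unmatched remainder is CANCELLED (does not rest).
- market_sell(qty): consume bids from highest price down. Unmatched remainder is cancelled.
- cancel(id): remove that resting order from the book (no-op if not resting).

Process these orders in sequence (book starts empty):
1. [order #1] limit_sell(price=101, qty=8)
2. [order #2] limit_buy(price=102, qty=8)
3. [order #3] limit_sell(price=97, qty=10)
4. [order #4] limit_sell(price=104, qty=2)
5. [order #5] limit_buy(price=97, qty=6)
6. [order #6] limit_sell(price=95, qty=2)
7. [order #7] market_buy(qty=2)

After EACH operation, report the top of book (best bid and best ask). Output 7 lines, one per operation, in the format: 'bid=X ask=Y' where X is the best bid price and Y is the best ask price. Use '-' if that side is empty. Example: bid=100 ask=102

After op 1 [order #1] limit_sell(price=101, qty=8): fills=none; bids=[-] asks=[#1:8@101]
After op 2 [order #2] limit_buy(price=102, qty=8): fills=#2x#1:8@101; bids=[-] asks=[-]
After op 3 [order #3] limit_sell(price=97, qty=10): fills=none; bids=[-] asks=[#3:10@97]
After op 4 [order #4] limit_sell(price=104, qty=2): fills=none; bids=[-] asks=[#3:10@97 #4:2@104]
After op 5 [order #5] limit_buy(price=97, qty=6): fills=#5x#3:6@97; bids=[-] asks=[#3:4@97 #4:2@104]
After op 6 [order #6] limit_sell(price=95, qty=2): fills=none; bids=[-] asks=[#6:2@95 #3:4@97 #4:2@104]
After op 7 [order #7] market_buy(qty=2): fills=#7x#6:2@95; bids=[-] asks=[#3:4@97 #4:2@104]

Answer: bid=- ask=101
bid=- ask=-
bid=- ask=97
bid=- ask=97
bid=- ask=97
bid=- ask=95
bid=- ask=97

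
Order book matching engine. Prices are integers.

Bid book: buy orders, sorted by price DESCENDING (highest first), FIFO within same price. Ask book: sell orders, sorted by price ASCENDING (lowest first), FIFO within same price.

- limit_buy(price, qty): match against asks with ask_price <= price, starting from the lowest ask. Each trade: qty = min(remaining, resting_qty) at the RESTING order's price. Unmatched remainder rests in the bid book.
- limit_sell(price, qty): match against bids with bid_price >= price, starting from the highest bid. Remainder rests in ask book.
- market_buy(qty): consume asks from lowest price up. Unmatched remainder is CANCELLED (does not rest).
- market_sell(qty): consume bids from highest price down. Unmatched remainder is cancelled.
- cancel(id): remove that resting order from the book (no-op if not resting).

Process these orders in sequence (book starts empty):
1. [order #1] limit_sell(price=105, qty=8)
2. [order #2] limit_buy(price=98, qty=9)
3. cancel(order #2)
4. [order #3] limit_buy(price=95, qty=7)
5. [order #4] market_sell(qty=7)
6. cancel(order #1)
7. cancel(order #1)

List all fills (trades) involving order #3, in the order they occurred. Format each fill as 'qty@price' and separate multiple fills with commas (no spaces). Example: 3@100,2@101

After op 1 [order #1] limit_sell(price=105, qty=8): fills=none; bids=[-] asks=[#1:8@105]
After op 2 [order #2] limit_buy(price=98, qty=9): fills=none; bids=[#2:9@98] asks=[#1:8@105]
After op 3 cancel(order #2): fills=none; bids=[-] asks=[#1:8@105]
After op 4 [order #3] limit_buy(price=95, qty=7): fills=none; bids=[#3:7@95] asks=[#1:8@105]
After op 5 [order #4] market_sell(qty=7): fills=#3x#4:7@95; bids=[-] asks=[#1:8@105]
After op 6 cancel(order #1): fills=none; bids=[-] asks=[-]
After op 7 cancel(order #1): fills=none; bids=[-] asks=[-]

Answer: 7@95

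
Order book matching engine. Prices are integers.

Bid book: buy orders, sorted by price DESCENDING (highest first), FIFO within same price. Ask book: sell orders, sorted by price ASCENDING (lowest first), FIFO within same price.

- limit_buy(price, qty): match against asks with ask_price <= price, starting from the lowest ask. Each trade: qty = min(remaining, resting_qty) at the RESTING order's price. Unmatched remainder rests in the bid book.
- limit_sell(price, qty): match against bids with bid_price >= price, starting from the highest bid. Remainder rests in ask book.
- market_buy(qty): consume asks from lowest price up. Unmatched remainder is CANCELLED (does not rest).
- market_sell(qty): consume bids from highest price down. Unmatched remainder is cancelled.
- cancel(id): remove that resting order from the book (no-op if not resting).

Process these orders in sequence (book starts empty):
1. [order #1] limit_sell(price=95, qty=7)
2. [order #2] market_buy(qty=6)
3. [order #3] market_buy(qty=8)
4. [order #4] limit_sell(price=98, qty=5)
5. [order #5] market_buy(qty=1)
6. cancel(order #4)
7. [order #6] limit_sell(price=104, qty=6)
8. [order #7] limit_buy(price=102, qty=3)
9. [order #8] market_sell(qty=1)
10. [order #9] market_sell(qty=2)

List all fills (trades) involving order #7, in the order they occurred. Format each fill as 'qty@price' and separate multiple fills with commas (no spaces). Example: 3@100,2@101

Answer: 1@102,2@102

Derivation:
After op 1 [order #1] limit_sell(price=95, qty=7): fills=none; bids=[-] asks=[#1:7@95]
After op 2 [order #2] market_buy(qty=6): fills=#2x#1:6@95; bids=[-] asks=[#1:1@95]
After op 3 [order #3] market_buy(qty=8): fills=#3x#1:1@95; bids=[-] asks=[-]
After op 4 [order #4] limit_sell(price=98, qty=5): fills=none; bids=[-] asks=[#4:5@98]
After op 5 [order #5] market_buy(qty=1): fills=#5x#4:1@98; bids=[-] asks=[#4:4@98]
After op 6 cancel(order #4): fills=none; bids=[-] asks=[-]
After op 7 [order #6] limit_sell(price=104, qty=6): fills=none; bids=[-] asks=[#6:6@104]
After op 8 [order #7] limit_buy(price=102, qty=3): fills=none; bids=[#7:3@102] asks=[#6:6@104]
After op 9 [order #8] market_sell(qty=1): fills=#7x#8:1@102; bids=[#7:2@102] asks=[#6:6@104]
After op 10 [order #9] market_sell(qty=2): fills=#7x#9:2@102; bids=[-] asks=[#6:6@104]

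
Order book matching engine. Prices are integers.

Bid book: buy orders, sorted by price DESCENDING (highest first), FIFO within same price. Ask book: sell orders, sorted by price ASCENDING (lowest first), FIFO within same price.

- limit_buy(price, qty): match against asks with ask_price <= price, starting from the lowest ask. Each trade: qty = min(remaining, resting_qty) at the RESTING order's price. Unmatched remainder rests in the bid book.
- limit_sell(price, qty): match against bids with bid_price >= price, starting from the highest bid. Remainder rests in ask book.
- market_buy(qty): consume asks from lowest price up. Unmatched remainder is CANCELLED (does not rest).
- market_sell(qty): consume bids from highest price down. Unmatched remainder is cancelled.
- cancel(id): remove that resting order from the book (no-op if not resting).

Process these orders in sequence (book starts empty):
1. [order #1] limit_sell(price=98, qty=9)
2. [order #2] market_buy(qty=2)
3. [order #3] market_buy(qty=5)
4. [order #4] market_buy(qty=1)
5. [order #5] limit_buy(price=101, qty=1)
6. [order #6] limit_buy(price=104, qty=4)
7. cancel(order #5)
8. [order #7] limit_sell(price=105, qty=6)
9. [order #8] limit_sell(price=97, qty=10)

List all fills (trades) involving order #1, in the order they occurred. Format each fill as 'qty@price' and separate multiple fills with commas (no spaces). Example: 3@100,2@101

After op 1 [order #1] limit_sell(price=98, qty=9): fills=none; bids=[-] asks=[#1:9@98]
After op 2 [order #2] market_buy(qty=2): fills=#2x#1:2@98; bids=[-] asks=[#1:7@98]
After op 3 [order #3] market_buy(qty=5): fills=#3x#1:5@98; bids=[-] asks=[#1:2@98]
After op 4 [order #4] market_buy(qty=1): fills=#4x#1:1@98; bids=[-] asks=[#1:1@98]
After op 5 [order #5] limit_buy(price=101, qty=1): fills=#5x#1:1@98; bids=[-] asks=[-]
After op 6 [order #6] limit_buy(price=104, qty=4): fills=none; bids=[#6:4@104] asks=[-]
After op 7 cancel(order #5): fills=none; bids=[#6:4@104] asks=[-]
After op 8 [order #7] limit_sell(price=105, qty=6): fills=none; bids=[#6:4@104] asks=[#7:6@105]
After op 9 [order #8] limit_sell(price=97, qty=10): fills=#6x#8:4@104; bids=[-] asks=[#8:6@97 #7:6@105]

Answer: 2@98,5@98,1@98,1@98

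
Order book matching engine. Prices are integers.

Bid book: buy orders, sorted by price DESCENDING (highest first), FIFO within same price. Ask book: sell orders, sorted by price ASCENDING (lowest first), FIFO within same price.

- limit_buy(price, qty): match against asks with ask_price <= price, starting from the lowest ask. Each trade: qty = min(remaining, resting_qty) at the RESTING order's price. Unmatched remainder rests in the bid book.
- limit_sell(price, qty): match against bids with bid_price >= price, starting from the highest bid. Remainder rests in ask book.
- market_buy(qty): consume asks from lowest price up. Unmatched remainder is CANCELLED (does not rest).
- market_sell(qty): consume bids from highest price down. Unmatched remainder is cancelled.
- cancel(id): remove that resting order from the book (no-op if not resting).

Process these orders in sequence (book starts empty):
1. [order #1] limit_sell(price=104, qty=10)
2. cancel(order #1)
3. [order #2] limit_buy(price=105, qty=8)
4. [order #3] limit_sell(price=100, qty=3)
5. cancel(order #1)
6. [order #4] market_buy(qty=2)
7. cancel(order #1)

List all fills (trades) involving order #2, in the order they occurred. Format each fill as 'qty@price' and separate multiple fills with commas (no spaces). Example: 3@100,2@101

Answer: 3@105

Derivation:
After op 1 [order #1] limit_sell(price=104, qty=10): fills=none; bids=[-] asks=[#1:10@104]
After op 2 cancel(order #1): fills=none; bids=[-] asks=[-]
After op 3 [order #2] limit_buy(price=105, qty=8): fills=none; bids=[#2:8@105] asks=[-]
After op 4 [order #3] limit_sell(price=100, qty=3): fills=#2x#3:3@105; bids=[#2:5@105] asks=[-]
After op 5 cancel(order #1): fills=none; bids=[#2:5@105] asks=[-]
After op 6 [order #4] market_buy(qty=2): fills=none; bids=[#2:5@105] asks=[-]
After op 7 cancel(order #1): fills=none; bids=[#2:5@105] asks=[-]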